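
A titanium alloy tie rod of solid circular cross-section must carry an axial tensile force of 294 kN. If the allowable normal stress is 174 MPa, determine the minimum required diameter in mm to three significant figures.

46.4 mm

Required area A ≥ P/σ_allow = 294000/174 = 1690 mm².
For a solid circular section, d ≥ √(4A/π) = 46.38 mm.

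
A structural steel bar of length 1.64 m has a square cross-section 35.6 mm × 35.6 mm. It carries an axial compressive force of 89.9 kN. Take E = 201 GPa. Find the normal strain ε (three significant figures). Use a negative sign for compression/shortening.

-3.53e-04

A = 1267 mm².
σ = N/A = -70.93 MPa; ε = σ/E = -70.93/201000 = -3.529e-04.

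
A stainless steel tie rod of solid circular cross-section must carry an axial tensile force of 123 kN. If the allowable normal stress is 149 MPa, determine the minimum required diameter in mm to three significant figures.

Required area A ≥ P/σ_allow = 123000/149 = 825.5 mm².
For a solid circular section, d ≥ √(4A/π) = 32.42 mm.

32.4 mm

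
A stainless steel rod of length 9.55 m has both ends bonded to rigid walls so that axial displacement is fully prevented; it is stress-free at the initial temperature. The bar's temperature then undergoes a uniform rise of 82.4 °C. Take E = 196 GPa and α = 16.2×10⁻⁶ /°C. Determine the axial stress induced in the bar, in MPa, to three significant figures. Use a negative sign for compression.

-262 MPa

Free thermal expansion αLΔT = 16.2e-6 · 9550 · 82.4 = 12.75 mm.
The walls impose strain ε = −(12.75)/9550 = -1.3349e-03; σ = Eε = 196000 · -1.3349e-03 = -261.6 MPa.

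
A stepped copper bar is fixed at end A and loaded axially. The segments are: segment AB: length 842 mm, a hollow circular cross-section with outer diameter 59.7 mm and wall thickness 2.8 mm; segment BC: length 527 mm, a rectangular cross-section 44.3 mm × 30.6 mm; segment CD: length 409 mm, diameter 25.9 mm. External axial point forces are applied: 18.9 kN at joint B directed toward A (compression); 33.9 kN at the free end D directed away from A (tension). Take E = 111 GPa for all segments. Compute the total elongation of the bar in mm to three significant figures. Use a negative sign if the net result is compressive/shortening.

Internal axial forces (sectioning from the free end, tension +): N_CD = 33.9 kN, N_BC = 33.9 kN, N_AB = 15 kN.
A_AB = 500.5 mm².
A_BC = 1356 mm².
A_CD = 526.9 mm².
δ_AB = 15000·842/(500.5·111000) = 0.2273 mm
δ_BC = 33900·527/(1356·111000) = 0.1187 mm
δ_CD = 33900·409/(526.9·111000) = 0.2371 mm
δ = Σδ_i = 0.5832 mm.

0.583 mm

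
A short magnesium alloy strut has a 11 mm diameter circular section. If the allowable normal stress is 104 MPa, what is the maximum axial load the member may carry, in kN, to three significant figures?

9.88 kN

A = 95.03 mm².
P_max = σ_allow · A = 104 · 95.03 = 9883 N = 9.883 kN.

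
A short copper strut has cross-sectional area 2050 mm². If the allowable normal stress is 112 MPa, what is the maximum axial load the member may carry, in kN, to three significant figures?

P_max = σ_allow · A = 112 · 2050 = 229600 N = 229.6 kN.

230 kN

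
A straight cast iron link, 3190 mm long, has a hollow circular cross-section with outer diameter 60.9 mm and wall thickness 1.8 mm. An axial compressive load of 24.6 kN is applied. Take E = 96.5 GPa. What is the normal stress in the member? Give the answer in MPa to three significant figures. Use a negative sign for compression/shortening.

A = 334.2 mm².
σ = N/A = -24600/334.2 = -73.61 MPa.

-73.6 MPa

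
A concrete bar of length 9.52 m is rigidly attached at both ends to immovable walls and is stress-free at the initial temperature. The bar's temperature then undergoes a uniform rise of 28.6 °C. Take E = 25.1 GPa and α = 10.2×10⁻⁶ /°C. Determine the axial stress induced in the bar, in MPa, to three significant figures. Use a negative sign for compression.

-7.32 MPa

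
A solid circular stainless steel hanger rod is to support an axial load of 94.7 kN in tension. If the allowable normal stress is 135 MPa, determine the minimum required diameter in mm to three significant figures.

Required area A ≥ P/σ_allow = 94700/135 = 701.5 mm².
For a solid circular section, d ≥ √(4A/π) = 29.89 mm.

29.9 mm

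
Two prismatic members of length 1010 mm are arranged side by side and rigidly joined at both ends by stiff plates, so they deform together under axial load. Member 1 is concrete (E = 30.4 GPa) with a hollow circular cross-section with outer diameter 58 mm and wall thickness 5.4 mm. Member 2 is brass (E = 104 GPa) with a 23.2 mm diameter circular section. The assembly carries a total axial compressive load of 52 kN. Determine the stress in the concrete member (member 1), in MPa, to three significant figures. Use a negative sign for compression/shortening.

-22.2 MPa

A_1 = 892.3 mm².
A_2 = 422.7 mm².
Equal strain + equilibrium ⇒ each member carries load in proportion to AE: A₁E₁ = 27130000 N, A₂E₂ = 43960000 N, ΣAE = 71090000 N.
σ₁ = P·E₁/ΣAE = -52000·30400/71090000 = -22.24 MPa.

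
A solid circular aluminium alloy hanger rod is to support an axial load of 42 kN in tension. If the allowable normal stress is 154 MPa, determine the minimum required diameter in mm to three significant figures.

18.6 mm

Required area A ≥ P/σ_allow = 42000/154 = 272.7 mm².
For a solid circular section, d ≥ √(4A/π) = 18.63 mm.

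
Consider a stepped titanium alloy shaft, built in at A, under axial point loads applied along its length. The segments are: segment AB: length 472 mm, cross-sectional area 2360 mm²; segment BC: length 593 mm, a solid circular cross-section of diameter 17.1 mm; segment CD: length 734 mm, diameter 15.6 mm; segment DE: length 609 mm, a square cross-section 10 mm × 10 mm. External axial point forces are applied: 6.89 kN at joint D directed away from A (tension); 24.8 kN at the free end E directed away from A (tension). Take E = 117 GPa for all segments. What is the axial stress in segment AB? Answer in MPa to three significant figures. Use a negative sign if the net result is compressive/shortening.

Internal axial forces (sectioning from the free end, tension +): N_DE = 24.8 kN, N_CD = 31.69 kN, N_BC = 31.69 kN, N_AB = 31.69 kN.
σ_AB = N_AB/A_AB = 31690/2360 = 13.43 MPa.

13.4 MPa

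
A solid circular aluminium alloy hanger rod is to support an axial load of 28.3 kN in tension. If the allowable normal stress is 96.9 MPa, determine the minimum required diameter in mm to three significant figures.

19.3 mm

Required area A ≥ P/σ_allow = 28300/96.9 = 292.1 mm².
For a solid circular section, d ≥ √(4A/π) = 19.28 mm.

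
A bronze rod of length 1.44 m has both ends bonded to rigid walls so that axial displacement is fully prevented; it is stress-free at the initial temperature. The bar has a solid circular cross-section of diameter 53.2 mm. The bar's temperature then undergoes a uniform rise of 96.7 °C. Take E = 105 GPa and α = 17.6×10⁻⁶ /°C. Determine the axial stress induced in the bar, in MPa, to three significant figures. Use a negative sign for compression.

Free thermal expansion αLΔT = 17.6e-6 · 1440 · 96.7 = 2.451 mm.
The walls impose strain ε = −(2.451)/1440 = -1.7019e-03; σ = Eε = 105000 · -1.7019e-03 = -178.7 MPa.

-179 MPa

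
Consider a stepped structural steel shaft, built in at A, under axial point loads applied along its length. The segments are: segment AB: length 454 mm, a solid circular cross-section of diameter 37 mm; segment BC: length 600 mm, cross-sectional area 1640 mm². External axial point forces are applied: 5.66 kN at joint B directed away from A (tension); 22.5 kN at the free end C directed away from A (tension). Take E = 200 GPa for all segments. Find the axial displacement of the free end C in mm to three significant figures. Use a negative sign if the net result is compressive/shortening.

0.101 mm

Internal axial forces (sectioning from the free end, tension +): N_BC = 22.5 kN, N_AB = 28.16 kN.
A_AB = 1075 mm².
δ_AB = 28160·454/(1075·200000) = 0.05945 mm
δ_BC = 22500·600/(1640·200000) = 0.04116 mm
δ = Σδ_i = 0.1006 mm.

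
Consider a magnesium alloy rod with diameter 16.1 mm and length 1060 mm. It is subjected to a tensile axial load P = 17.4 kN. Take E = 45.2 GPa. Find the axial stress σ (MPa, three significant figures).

85.5 MPa

A = 203.6 mm².
σ = N/A = 17400/203.6 = 85.47 MPa.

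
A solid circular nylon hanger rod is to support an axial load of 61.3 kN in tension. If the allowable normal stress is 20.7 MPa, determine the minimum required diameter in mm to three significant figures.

61.4 mm

Required area A ≥ P/σ_allow = 61300/20.7 = 2961 mm².
For a solid circular section, d ≥ √(4A/π) = 61.4 mm.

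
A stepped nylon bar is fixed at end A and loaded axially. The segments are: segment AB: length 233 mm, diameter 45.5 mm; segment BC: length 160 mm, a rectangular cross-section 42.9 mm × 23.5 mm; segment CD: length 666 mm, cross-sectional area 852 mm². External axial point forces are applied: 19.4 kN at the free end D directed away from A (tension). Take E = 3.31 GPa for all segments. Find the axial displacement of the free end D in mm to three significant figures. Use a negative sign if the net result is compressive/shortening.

6.35 mm

Internal axial forces (sectioning from the free end, tension +): N_CD = 19.4 kN, N_BC = 19.4 kN, N_AB = 19.4 kN.
A_AB = 1626 mm².
A_BC = 1008 mm².
δ_AB = 19400·233/(1626·3310) = 0.8399 mm
δ_BC = 19400·160/(1008·3310) = 0.9302 mm
δ_CD = 19400·666/(852·3310) = 4.582 mm
δ = Σδ_i = 6.352 mm.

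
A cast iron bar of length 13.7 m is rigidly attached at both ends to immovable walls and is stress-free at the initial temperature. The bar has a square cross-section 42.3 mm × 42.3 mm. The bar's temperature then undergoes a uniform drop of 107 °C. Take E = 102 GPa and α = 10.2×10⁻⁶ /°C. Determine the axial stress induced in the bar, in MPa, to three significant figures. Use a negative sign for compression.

Free thermal expansion αLΔT = 10.2e-6 · 13700 · -107 = -14.95 mm.
The walls impose strain ε = −(-14.95)/13700 = 1.0914e-03; σ = Eε = 102000 · 1.0914e-03 = 111.3 MPa.

111 MPa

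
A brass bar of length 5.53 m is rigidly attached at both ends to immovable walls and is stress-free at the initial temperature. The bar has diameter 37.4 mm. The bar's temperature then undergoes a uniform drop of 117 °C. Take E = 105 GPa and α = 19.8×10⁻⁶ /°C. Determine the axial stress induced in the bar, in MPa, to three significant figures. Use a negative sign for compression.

243 MPa

Free thermal expansion αLΔT = 19.8e-6 · 5530 · -117 = -12.81 mm.
The walls impose strain ε = −(-12.81)/5530 = 2.3166e-03; σ = Eε = 105000 · 2.3166e-03 = 243.2 MPa.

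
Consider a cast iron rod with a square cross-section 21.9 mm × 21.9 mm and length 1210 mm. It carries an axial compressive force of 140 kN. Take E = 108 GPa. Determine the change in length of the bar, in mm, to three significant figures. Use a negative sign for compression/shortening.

A = 479.6 mm².
δ_mech = NL/(AE) = -140000·1210/(479.6·108000) = -3.27 mm.

-3.27 mm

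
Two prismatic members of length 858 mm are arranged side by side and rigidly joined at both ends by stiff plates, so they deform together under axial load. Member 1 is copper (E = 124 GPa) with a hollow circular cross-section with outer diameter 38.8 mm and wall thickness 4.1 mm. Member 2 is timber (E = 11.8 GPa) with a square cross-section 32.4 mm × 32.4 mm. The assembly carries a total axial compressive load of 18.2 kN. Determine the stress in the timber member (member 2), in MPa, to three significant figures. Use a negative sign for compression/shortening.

A_1 = 447 mm².
A_2 = 1050 mm².
Equal strain + equilibrium ⇒ each member carries load in proportion to AE: A₁E₁ = 55420000 N, A₂E₂ = 12390000 N, ΣAE = 67810000 N.
σ₂ = P·E₂/ΣAE = -18200·11800/67810000 = -3.167 MPa.

-3.17 MPa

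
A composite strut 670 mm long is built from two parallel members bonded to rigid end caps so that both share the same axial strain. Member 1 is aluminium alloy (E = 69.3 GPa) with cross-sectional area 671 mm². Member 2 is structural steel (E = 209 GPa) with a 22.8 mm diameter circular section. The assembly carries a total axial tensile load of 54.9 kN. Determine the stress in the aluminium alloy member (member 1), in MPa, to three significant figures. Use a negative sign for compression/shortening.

A_2 = 408.3 mm².
Equal strain + equilibrium ⇒ each member carries load in proportion to AE: A₁E₁ = 46500000 N, A₂E₂ = 85330000 N, ΣAE = 131800000 N.
σ₁ = P·E₁/ΣAE = 54900·69300/131800000 = 28.86 MPa.

28.9 MPa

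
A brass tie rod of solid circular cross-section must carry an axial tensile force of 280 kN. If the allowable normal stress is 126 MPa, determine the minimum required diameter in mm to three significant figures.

53.2 mm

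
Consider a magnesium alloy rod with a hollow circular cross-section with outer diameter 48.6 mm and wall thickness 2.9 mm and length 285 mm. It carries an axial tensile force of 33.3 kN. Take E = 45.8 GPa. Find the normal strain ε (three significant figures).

A = 416.4 mm².
σ = N/A = 79.98 MPa; ε = σ/E = 79.98/45800 = 1.746e-03.

0.00175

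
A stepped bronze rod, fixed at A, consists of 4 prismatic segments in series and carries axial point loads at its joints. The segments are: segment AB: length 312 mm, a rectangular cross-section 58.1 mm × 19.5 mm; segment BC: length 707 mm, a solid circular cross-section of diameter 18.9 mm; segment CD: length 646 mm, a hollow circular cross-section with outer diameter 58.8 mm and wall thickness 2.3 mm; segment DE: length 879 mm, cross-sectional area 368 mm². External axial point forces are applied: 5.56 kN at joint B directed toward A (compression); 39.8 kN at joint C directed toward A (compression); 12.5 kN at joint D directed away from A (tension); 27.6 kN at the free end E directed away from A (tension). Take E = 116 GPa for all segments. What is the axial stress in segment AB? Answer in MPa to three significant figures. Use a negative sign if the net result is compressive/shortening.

Internal axial forces (sectioning from the free end, tension +): N_DE = 27.6 kN, N_CD = 40.1 kN, N_BC = 0.3 kN, N_AB = -5.26 kN.
A_AB = 1133 mm².
σ_AB = N_AB/A_AB = -5260/1133 = -4.643 MPa.

-4.64 MPa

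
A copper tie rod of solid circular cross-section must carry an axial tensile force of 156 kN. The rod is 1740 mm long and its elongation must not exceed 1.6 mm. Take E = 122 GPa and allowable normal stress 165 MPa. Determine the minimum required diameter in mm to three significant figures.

42.1 mm

Required area A ≥ P/σ_allow = 156000/165 = 945.5 mm².
For a solid circular section, d ≥ √(4A/π) = 34.7 mm.
Elongation limit: A ≥ PL/(Eδ_allow) = 156000·1740/(122000·1.6) = 1391 mm² ⇒ d ≥ 42.08 mm.
The elongation limit governs.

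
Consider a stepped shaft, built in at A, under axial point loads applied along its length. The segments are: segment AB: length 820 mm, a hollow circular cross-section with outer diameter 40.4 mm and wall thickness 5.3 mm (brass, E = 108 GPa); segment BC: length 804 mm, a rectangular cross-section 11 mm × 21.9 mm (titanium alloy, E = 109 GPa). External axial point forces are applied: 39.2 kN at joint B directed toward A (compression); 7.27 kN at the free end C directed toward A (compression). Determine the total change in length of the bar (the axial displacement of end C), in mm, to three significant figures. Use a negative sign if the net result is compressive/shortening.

Internal axial forces (sectioning from the free end, tension +): N_BC = -7.27 kN, N_AB = -46.47 kN.
A_AB = 584.4 mm².
A_BC = 240.9 mm².
δ_AB = -46470·820/(584.4·108000) = -0.6037 mm
δ_BC = -7270·804/(240.9·109000) = -0.2226 mm
δ = Σδ_i = -0.8263 mm.

-0.826 mm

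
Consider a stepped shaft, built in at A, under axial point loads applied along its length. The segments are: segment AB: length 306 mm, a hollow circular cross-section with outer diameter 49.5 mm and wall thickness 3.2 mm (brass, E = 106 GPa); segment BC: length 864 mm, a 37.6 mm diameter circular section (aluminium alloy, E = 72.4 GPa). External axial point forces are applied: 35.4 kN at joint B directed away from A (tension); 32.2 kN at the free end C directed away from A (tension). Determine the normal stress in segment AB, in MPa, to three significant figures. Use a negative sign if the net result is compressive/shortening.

145 MPa

Internal axial forces (sectioning from the free end, tension +): N_BC = 32.2 kN, N_AB = 67.6 kN.
A_AB = 465.5 mm².
σ_AB = N_AB/A_AB = 67600/465.5 = 145.2 MPa.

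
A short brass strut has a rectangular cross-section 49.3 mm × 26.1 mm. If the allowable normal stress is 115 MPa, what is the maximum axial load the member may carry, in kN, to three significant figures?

148 kN

A = 1287 mm².
P_max = σ_allow · A = 115 · 1287 = 148000 N = 148 kN.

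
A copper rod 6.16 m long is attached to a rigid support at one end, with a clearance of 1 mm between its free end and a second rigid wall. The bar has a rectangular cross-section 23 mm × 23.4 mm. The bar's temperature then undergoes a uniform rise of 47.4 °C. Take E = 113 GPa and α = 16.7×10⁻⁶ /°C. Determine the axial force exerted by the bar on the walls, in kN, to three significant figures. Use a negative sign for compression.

Free thermal expansion αLΔT = 16.7e-6 · 6160 · 47.4 = 4.876 mm.
The walls engage after the gap closes; constrained expansion = 4.876 − 1 = 3.876 mm.
The walls impose strain ε = −(3.876)/6160 = -6.2924e-04; σ = Eε = 113000 · -6.2924e-04 = -71.1 MPa.
Wall reaction R = σ·A = -71.1·538.2 = -38270 N = -38.27 kN.

-38.3 kN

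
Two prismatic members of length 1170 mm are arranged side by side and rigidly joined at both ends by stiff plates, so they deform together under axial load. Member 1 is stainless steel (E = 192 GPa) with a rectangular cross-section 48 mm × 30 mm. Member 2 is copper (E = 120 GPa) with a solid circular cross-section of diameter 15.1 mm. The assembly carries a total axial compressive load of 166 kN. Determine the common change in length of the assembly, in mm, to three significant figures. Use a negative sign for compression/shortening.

A_1 = 1440 mm².
A_2 = 179.1 mm².
Equal strain + equilibrium ⇒ each member carries load in proportion to AE: A₁E₁ = 276500000 N, A₂E₂ = 21490000 N, ΣAE = 298000000 N.
δ = PL/ΣAE = -166000·1170/298000000 = -0.6518 mm.

-0.652 mm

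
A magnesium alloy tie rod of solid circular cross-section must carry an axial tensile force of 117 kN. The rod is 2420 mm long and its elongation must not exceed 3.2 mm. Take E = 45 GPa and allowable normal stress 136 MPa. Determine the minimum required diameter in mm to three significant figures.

Required area A ≥ P/σ_allow = 117000/136 = 860.3 mm².
For a solid circular section, d ≥ √(4A/π) = 33.1 mm.
Elongation limit: A ≥ PL/(Eδ_allow) = 117000·2420/(45000·3.2) = 1966 mm² ⇒ d ≥ 50.04 mm.
The elongation limit governs.

50.0 mm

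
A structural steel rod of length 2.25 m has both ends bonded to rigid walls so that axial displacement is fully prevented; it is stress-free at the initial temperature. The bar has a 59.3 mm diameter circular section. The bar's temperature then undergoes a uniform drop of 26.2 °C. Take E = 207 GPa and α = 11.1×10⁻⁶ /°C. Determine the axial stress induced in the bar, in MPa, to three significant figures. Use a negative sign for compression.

60.2 MPa

Free thermal expansion αLΔT = 11.1e-6 · 2250 · -26.2 = -0.6543 mm.
The walls impose strain ε = −(-0.6543)/2250 = 2.9082e-04; σ = Eε = 207000 · 2.9082e-04 = 60.2 MPa.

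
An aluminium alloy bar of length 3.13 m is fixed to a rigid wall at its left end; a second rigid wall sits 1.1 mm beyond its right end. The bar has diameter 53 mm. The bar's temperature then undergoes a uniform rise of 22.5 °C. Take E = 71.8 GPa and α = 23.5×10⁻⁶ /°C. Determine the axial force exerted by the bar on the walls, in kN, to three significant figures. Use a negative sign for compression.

Free thermal expansion αLΔT = 23.5e-6 · 3130 · 22.5 = 1.655 mm.
The walls engage after the gap closes; constrained expansion = 1.655 − 1.1 = 0.555 mm.
The walls impose strain ε = −(0.555)/3130 = -1.7731e-04; σ = Eε = 71800 · -1.7731e-04 = -12.73 MPa.
Wall reaction R = σ·A = -12.73·2206 = -28090 N = -28.09 kN.

-28.1 kN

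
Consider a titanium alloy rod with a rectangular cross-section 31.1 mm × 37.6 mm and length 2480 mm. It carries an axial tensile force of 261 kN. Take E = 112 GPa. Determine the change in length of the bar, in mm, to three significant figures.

4.94 mm

A = 1169 mm².
δ_mech = NL/(AE) = 261000·2480/(1169·112000) = 4.942 mm.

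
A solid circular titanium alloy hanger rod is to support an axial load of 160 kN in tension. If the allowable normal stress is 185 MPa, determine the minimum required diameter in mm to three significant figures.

Required area A ≥ P/σ_allow = 160000/185 = 864.9 mm².
For a solid circular section, d ≥ √(4A/π) = 33.18 mm.

33.2 mm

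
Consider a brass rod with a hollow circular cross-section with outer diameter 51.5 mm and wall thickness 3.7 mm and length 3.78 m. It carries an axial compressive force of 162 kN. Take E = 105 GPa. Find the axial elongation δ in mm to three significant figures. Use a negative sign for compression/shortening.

-10.5 mm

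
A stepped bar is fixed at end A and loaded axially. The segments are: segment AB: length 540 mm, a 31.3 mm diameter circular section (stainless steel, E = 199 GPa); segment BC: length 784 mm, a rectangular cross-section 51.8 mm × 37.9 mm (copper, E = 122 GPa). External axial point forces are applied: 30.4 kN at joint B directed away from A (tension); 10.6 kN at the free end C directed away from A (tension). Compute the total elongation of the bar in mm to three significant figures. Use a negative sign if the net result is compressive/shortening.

0.179 mm

Internal axial forces (sectioning from the free end, tension +): N_BC = 10.6 kN, N_AB = 41 kN.
A_AB = 769.4 mm².
A_BC = 1963 mm².
δ_AB = 41000·540/(769.4·199000) = 0.1446 mm
δ_BC = 10600·784/(1963·122000) = 0.0347 mm
δ = Σδ_i = 0.1793 mm.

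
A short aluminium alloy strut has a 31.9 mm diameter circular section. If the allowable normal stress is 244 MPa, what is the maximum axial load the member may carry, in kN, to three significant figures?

195 kN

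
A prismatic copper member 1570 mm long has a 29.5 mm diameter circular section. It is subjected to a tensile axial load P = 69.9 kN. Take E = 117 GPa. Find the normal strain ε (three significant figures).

A = 683.5 mm².
σ = N/A = 102.3 MPa; ε = σ/E = 102.3/117000 = 8.741e-04.

8.74e-04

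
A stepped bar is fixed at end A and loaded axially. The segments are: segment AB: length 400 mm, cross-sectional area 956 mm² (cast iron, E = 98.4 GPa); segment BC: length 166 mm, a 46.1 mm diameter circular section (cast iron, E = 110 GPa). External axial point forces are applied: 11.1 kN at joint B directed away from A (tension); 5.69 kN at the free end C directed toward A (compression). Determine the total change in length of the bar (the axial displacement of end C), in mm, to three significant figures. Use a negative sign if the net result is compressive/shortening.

0.0179 mm

Internal axial forces (sectioning from the free end, tension +): N_BC = -5.69 kN, N_AB = 5.41 kN.
A_BC = 1669 mm².
δ_AB = 5410·400/(956·98400) = 0.023 mm
δ_BC = -5690·166/(1669·110000) = -0.005144 mm
δ = Σδ_i = 0.01786 mm.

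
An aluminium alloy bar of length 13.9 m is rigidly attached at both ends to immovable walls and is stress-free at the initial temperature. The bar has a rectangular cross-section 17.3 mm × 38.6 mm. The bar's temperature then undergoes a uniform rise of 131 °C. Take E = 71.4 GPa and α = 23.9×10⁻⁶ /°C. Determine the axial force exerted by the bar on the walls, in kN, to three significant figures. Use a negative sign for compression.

-149 kN

Free thermal expansion αLΔT = 23.9e-6 · 13900 · 131 = 43.52 mm.
The walls impose strain ε = −(43.52)/13900 = -3.1309e-03; σ = Eε = 71400 · -3.1309e-03 = -223.5 MPa.
Wall reaction R = σ·A = -223.5·667.8 = -149300 N = -149.3 kN.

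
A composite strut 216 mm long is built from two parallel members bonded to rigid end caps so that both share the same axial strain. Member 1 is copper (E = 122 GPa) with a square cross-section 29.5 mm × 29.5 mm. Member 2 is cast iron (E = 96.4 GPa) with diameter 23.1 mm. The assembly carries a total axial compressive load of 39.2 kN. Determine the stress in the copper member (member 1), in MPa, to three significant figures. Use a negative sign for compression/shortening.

-32.6 MPa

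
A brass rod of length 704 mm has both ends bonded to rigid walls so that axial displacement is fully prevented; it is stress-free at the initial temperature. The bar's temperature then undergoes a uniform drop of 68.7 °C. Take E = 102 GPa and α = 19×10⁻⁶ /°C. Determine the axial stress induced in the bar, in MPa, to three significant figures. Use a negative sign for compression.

133 MPa

Free thermal expansion αLΔT = 19e-6 · 704 · -68.7 = -0.9189 mm.
The walls impose strain ε = −(-0.9189)/704 = 1.3053e-03; σ = Eε = 102000 · 1.3053e-03 = 133.1 MPa.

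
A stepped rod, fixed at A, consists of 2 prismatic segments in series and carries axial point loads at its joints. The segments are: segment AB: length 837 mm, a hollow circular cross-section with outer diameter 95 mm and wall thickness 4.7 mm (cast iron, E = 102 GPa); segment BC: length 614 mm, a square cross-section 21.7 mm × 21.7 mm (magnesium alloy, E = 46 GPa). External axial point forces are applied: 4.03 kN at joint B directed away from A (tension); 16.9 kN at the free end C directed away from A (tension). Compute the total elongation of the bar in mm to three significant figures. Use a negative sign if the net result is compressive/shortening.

Internal axial forces (sectioning from the free end, tension +): N_BC = 16.9 kN, N_AB = 20.93 kN.
A_AB = 1333 mm².
A_BC = 470.9 mm².
δ_AB = 20930·837/(1333·102000) = 0.1288 mm
δ_BC = 16900·614/(470.9·46000) = 0.479 mm
δ = Σδ_i = 0.6079 mm.

0.608 mm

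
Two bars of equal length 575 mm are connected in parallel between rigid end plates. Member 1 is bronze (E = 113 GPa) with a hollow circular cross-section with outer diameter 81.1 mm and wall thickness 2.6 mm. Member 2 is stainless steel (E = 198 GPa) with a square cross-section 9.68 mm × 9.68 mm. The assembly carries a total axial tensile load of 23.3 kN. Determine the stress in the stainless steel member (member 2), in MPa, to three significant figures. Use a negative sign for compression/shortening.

A_1 = 641.2 mm².
A_2 = 93.7 mm².
Equal strain + equilibrium ⇒ each member carries load in proportion to AE: A₁E₁ = 72460000 N, A₂E₂ = 18550000 N, ΣAE = 91010000 N.
σ₂ = P·E₂/ΣAE = 23300·198000/91010000 = 50.69 MPa.

50.7 MPa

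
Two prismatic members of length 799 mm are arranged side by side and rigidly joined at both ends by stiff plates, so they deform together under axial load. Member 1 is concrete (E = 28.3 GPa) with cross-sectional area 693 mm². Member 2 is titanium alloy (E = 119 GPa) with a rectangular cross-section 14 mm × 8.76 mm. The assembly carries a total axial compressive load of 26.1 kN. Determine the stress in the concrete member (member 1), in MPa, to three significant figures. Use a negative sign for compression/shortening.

-21.6 MPa

A_2 = 122.6 mm².
Equal strain + equilibrium ⇒ each member carries load in proportion to AE: A₁E₁ = 19610000 N, A₂E₂ = 14590000 N, ΣAE = 34210000 N.
σ₁ = P·E₁/ΣAE = -26100·28300/34210000 = -21.59 MPa.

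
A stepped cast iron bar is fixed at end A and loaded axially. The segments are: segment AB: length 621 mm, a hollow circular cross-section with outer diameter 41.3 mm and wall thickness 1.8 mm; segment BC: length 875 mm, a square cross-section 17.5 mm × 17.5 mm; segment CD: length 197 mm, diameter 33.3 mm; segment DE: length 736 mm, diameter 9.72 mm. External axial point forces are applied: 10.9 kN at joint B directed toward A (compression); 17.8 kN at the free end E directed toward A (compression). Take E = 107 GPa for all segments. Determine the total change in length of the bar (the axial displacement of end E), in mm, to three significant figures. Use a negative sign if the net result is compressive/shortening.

-2.91 mm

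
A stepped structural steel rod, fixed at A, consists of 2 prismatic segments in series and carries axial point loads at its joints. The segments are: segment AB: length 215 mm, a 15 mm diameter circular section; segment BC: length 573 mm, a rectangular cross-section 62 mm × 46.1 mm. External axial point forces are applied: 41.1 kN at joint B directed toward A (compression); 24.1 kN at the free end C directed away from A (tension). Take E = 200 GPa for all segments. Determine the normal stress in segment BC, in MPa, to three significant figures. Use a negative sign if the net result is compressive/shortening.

8.43 MPa

Internal axial forces (sectioning from the free end, tension +): N_BC = 24.1 kN, N_AB = -17 kN.
A_BC = 2858 mm².
σ_BC = N_BC/A_BC = 24100/2858 = 8.432 MPa.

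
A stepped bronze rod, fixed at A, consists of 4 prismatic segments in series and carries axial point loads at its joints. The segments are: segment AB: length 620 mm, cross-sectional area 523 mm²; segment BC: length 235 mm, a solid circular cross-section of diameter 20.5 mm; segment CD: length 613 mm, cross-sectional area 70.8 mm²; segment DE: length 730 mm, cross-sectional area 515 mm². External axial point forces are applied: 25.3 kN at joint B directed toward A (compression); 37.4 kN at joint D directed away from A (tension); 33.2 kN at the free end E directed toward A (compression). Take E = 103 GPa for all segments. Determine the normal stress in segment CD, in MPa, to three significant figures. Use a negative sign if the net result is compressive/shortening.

Internal axial forces (sectioning from the free end, tension +): N_DE = -33.2 kN, N_CD = 4.2 kN, N_BC = 4.2 kN, N_AB = -21.1 kN.
σ_CD = N_CD/A_CD = 4200/70.8 = 59.32 MPa.

59.3 MPa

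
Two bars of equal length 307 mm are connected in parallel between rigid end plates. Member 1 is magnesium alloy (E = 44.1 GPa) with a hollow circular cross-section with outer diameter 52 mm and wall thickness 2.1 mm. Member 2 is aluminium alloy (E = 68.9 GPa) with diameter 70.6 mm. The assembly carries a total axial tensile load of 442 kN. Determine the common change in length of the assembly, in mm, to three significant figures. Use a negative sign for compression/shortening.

0.477 mm

A_1 = 329.2 mm².
A_2 = 3915 mm².
Equal strain + equilibrium ⇒ each member carries load in proportion to AE: A₁E₁ = 14520000 N, A₂E₂ = 269700000 N, ΣAE = 284200000 N.
δ = PL/ΣAE = 442000·307/284200000 = 0.4774 mm.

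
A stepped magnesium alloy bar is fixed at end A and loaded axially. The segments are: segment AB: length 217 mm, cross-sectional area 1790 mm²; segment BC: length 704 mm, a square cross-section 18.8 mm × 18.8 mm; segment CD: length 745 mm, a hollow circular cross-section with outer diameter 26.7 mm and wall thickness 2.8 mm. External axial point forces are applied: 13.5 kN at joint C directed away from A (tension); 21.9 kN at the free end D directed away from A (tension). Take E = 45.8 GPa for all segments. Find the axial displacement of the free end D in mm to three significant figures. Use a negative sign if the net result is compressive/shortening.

3.33 mm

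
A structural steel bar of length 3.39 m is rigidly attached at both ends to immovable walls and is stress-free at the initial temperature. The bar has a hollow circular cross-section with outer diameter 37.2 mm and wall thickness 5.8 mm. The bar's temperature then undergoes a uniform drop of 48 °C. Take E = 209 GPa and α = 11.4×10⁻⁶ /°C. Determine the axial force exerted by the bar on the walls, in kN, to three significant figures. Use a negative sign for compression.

65.4 kN

Free thermal expansion αLΔT = 11.4e-6 · 3390 · -48 = -1.855 mm.
The walls impose strain ε = −(-1.855)/3390 = 5.4720e-04; σ = Eε = 209000 · 5.4720e-04 = 114.4 MPa.
Wall reaction R = σ·A = 114.4·572.1 = 65430 N = 65.43 kN.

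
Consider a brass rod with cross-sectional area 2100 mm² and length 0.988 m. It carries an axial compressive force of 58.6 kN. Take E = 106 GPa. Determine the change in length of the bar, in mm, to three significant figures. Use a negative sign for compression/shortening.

δ_mech = NL/(AE) = -58600·988/(2100·106000) = -0.2601 mm.

-0.260 mm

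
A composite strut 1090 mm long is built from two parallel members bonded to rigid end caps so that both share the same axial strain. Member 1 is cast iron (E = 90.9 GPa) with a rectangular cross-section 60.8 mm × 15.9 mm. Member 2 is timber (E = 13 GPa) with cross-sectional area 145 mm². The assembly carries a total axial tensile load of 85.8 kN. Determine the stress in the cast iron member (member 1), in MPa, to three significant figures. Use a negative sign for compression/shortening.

A_1 = 966.7 mm².
Equal strain + equilibrium ⇒ each member carries load in proportion to AE: A₁E₁ = 87870000 N, A₂E₂ = 1885000 N, ΣAE = 89760000 N.
σ₁ = P·E₁/ΣAE = 85800·90900/89760000 = 86.89 MPa.

86.9 MPa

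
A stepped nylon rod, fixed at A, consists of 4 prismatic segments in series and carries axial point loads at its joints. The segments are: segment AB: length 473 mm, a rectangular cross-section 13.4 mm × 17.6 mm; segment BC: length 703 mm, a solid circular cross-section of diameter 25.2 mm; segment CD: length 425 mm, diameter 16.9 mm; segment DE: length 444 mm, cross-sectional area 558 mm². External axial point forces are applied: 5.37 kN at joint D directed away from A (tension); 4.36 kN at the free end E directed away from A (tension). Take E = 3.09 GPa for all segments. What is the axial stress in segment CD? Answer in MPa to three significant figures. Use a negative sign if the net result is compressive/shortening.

Internal axial forces (sectioning from the free end, tension +): N_DE = 4.36 kN, N_CD = 9.73 kN, N_BC = 9.73 kN, N_AB = 9.73 kN.
A_CD = 224.3 mm².
σ_CD = N_CD/A_CD = 9730/224.3 = 43.38 MPa.

43.4 MPa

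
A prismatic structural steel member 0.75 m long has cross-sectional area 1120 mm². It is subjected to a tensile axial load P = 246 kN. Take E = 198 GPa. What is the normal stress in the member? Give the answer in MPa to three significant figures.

σ = N/A = 246000/1120 = 219.6 MPa.

220 MPa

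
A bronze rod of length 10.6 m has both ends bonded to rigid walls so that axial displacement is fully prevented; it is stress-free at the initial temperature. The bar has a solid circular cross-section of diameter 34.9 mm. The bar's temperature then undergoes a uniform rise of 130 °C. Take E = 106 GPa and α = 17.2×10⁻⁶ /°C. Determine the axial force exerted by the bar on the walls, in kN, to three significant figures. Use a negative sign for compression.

Free thermal expansion αLΔT = 17.2e-6 · 10600 · 130 = 23.7 mm.
The walls impose strain ε = −(23.7)/10600 = -2.2360e-03; σ = Eε = 106000 · -2.2360e-03 = -237 MPa.
Wall reaction R = σ·A = -237·956.6 = -226700 N = -226.7 kN.

-227 kN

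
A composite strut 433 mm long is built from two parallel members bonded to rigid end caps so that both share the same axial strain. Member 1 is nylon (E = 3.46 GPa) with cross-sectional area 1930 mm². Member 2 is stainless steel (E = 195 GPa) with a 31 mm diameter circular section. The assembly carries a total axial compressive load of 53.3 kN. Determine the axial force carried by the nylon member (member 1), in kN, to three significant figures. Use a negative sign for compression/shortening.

-2.31 kN

A_2 = 754.8 mm².
Equal strain + equilibrium ⇒ each member carries load in proportion to AE: A₁E₁ = 6678000 N, A₂E₂ = 147200000 N, ΣAE = 153900000 N.
F₁ = P·A₁E₁/ΣAE = -53300·6678000/153900000 = -2313 N.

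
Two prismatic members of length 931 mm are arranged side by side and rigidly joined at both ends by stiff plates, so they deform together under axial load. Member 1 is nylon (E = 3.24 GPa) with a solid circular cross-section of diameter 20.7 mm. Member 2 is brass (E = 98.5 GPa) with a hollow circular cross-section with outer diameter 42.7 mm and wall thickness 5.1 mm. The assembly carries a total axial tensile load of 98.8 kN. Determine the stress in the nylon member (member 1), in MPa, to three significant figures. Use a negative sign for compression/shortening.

5.30 MPa

A_1 = 336.5 mm².
A_2 = 602.4 mm².
Equal strain + equilibrium ⇒ each member carries load in proportion to AE: A₁E₁ = 1090000 N, A₂E₂ = 59340000 N, ΣAE = 60430000 N.
σ₁ = P·E₁/ΣAE = 98800·3240/60430000 = 5.297 MPa.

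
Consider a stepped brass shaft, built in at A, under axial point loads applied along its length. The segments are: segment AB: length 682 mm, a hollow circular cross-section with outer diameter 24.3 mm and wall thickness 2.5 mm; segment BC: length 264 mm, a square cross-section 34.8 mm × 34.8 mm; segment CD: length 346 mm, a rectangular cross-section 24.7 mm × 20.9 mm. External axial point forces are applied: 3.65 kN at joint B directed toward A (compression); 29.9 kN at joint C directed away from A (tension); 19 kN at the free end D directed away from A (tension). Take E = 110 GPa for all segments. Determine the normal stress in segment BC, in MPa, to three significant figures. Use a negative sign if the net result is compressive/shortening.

40.4 MPa

Internal axial forces (sectioning from the free end, tension +): N_CD = 19 kN, N_BC = 48.9 kN, N_AB = 45.25 kN.
A_BC = 1211 mm².
σ_BC = N_BC/A_BC = 48900/1211 = 40.38 MPa.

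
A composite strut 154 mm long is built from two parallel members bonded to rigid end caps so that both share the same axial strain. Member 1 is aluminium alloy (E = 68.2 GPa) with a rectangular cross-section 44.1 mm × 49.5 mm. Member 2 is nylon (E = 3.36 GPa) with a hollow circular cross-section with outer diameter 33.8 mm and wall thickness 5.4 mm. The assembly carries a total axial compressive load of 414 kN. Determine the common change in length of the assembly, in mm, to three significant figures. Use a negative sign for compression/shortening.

-0.424 mm

A_1 = 2183 mm².
A_2 = 481.8 mm².
Equal strain + equilibrium ⇒ each member carries load in proportion to AE: A₁E₁ = 148900000 N, A₂E₂ = 1619000 N, ΣAE = 150500000 N.
δ = PL/ΣAE = -414000·154/150500000 = -0.4236 mm.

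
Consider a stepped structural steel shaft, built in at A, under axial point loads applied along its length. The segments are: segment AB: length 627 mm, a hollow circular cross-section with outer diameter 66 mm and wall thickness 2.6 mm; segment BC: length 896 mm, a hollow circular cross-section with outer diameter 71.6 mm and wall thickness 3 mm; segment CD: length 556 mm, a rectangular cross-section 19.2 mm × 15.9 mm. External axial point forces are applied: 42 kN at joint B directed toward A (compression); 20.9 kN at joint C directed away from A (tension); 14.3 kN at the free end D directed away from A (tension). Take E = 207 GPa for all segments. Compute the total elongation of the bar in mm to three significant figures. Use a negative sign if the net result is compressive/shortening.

0.322 mm

Internal axial forces (sectioning from the free end, tension +): N_CD = 14.3 kN, N_BC = 35.2 kN, N_AB = -6.8 kN.
A_AB = 517.9 mm².
A_BC = 646.5 mm².
A_CD = 305.3 mm².
δ_AB = -6800·627/(517.9·207000) = -0.03977 mm
δ_BC = 35200·896/(646.5·207000) = 0.2357 mm
δ_CD = 14300·556/(305.3·207000) = 0.1258 mm
δ = Σδ_i = 0.3217 mm.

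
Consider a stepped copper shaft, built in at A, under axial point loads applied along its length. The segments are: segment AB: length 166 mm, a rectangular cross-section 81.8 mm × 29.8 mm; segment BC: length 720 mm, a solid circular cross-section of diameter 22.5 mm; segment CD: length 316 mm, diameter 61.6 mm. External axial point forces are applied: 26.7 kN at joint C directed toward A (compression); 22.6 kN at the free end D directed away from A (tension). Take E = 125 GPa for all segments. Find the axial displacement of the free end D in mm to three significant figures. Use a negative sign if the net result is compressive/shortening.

Internal axial forces (sectioning from the free end, tension +): N_CD = 22.6 kN, N_BC = -4.1 kN, N_AB = -4.1 kN.
A_AB = 2438 mm².
A_BC = 397.6 mm².
A_CD = 2980 mm².
δ_AB = -4100·166/(2438·125000) = -0.002234 mm
δ_BC = -4100·720/(397.6·125000) = -0.0594 mm
δ_CD = 22600·316/(2980·125000) = 0.01917 mm
δ = Σδ_i = -0.04246 mm.

-0.0425 mm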